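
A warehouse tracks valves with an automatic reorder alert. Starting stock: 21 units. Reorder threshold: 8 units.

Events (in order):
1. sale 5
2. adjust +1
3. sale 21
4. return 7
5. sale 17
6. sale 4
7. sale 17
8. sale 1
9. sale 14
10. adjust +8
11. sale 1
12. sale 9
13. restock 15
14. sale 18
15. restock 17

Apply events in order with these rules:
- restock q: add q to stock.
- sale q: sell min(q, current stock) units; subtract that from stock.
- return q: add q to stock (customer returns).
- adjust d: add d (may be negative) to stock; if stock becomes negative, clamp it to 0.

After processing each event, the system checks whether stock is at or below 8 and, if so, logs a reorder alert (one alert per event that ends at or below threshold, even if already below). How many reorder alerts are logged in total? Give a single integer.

Processing events:
Start: stock = 21
  Event 1 (sale 5): sell min(5,21)=5. stock: 21 - 5 = 16. total_sold = 5
  Event 2 (adjust +1): 16 + 1 = 17
  Event 3 (sale 21): sell min(21,17)=17. stock: 17 - 17 = 0. total_sold = 22
  Event 4 (return 7): 0 + 7 = 7
  Event 5 (sale 17): sell min(17,7)=7. stock: 7 - 7 = 0. total_sold = 29
  Event 6 (sale 4): sell min(4,0)=0. stock: 0 - 0 = 0. total_sold = 29
  Event 7 (sale 17): sell min(17,0)=0. stock: 0 - 0 = 0. total_sold = 29
  Event 8 (sale 1): sell min(1,0)=0. stock: 0 - 0 = 0. total_sold = 29
  Event 9 (sale 14): sell min(14,0)=0. stock: 0 - 0 = 0. total_sold = 29
  Event 10 (adjust +8): 0 + 8 = 8
  Event 11 (sale 1): sell min(1,8)=1. stock: 8 - 1 = 7. total_sold = 30
  Event 12 (sale 9): sell min(9,7)=7. stock: 7 - 7 = 0. total_sold = 37
  Event 13 (restock 15): 0 + 15 = 15
  Event 14 (sale 18): sell min(18,15)=15. stock: 15 - 15 = 0. total_sold = 52
  Event 15 (restock 17): 0 + 17 = 17
Final: stock = 17, total_sold = 52

Checking against threshold 8:
  After event 1: stock=16 > 8
  After event 2: stock=17 > 8
  After event 3: stock=0 <= 8 -> ALERT
  After event 4: stock=7 <= 8 -> ALERT
  After event 5: stock=0 <= 8 -> ALERT
  After event 6: stock=0 <= 8 -> ALERT
  After event 7: stock=0 <= 8 -> ALERT
  After event 8: stock=0 <= 8 -> ALERT
  After event 9: stock=0 <= 8 -> ALERT
  After event 10: stock=8 <= 8 -> ALERT
  After event 11: stock=7 <= 8 -> ALERT
  After event 12: stock=0 <= 8 -> ALERT
  After event 13: stock=15 > 8
  After event 14: stock=0 <= 8 -> ALERT
  After event 15: stock=17 > 8
Alert events: [3, 4, 5, 6, 7, 8, 9, 10, 11, 12, 14]. Count = 11

Answer: 11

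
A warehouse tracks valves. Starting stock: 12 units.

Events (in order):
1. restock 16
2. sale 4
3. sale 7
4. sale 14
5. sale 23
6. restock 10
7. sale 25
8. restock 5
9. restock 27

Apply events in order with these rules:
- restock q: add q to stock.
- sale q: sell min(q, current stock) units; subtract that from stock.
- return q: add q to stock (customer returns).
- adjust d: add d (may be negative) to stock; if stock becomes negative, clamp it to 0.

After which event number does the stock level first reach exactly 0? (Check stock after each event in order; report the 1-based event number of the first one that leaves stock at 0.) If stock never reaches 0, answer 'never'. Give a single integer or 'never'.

Processing events:
Start: stock = 12
  Event 1 (restock 16): 12 + 16 = 28
  Event 2 (sale 4): sell min(4,28)=4. stock: 28 - 4 = 24. total_sold = 4
  Event 3 (sale 7): sell min(7,24)=7. stock: 24 - 7 = 17. total_sold = 11
  Event 4 (sale 14): sell min(14,17)=14. stock: 17 - 14 = 3. total_sold = 25
  Event 5 (sale 23): sell min(23,3)=3. stock: 3 - 3 = 0. total_sold = 28
  Event 6 (restock 10): 0 + 10 = 10
  Event 7 (sale 25): sell min(25,10)=10. stock: 10 - 10 = 0. total_sold = 38
  Event 8 (restock 5): 0 + 5 = 5
  Event 9 (restock 27): 5 + 27 = 32
Final: stock = 32, total_sold = 38

First zero at event 5.

Answer: 5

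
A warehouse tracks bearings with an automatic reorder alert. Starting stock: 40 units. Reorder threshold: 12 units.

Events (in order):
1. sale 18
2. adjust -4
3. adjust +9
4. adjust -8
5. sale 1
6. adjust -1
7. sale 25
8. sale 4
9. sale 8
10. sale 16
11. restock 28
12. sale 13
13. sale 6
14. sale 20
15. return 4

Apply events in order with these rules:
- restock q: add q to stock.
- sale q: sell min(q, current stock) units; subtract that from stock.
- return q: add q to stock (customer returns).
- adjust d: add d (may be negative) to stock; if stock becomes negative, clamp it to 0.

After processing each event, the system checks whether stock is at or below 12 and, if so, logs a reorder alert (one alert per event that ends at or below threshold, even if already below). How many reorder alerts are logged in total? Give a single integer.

Processing events:
Start: stock = 40
  Event 1 (sale 18): sell min(18,40)=18. stock: 40 - 18 = 22. total_sold = 18
  Event 2 (adjust -4): 22 + -4 = 18
  Event 3 (adjust +9): 18 + 9 = 27
  Event 4 (adjust -8): 27 + -8 = 19
  Event 5 (sale 1): sell min(1,19)=1. stock: 19 - 1 = 18. total_sold = 19
  Event 6 (adjust -1): 18 + -1 = 17
  Event 7 (sale 25): sell min(25,17)=17. stock: 17 - 17 = 0. total_sold = 36
  Event 8 (sale 4): sell min(4,0)=0. stock: 0 - 0 = 0. total_sold = 36
  Event 9 (sale 8): sell min(8,0)=0. stock: 0 - 0 = 0. total_sold = 36
  Event 10 (sale 16): sell min(16,0)=0. stock: 0 - 0 = 0. total_sold = 36
  Event 11 (restock 28): 0 + 28 = 28
  Event 12 (sale 13): sell min(13,28)=13. stock: 28 - 13 = 15. total_sold = 49
  Event 13 (sale 6): sell min(6,15)=6. stock: 15 - 6 = 9. total_sold = 55
  Event 14 (sale 20): sell min(20,9)=9. stock: 9 - 9 = 0. total_sold = 64
  Event 15 (return 4): 0 + 4 = 4
Final: stock = 4, total_sold = 64

Checking against threshold 12:
  After event 1: stock=22 > 12
  After event 2: stock=18 > 12
  After event 3: stock=27 > 12
  After event 4: stock=19 > 12
  After event 5: stock=18 > 12
  After event 6: stock=17 > 12
  After event 7: stock=0 <= 12 -> ALERT
  After event 8: stock=0 <= 12 -> ALERT
  After event 9: stock=0 <= 12 -> ALERT
  After event 10: stock=0 <= 12 -> ALERT
  After event 11: stock=28 > 12
  After event 12: stock=15 > 12
  After event 13: stock=9 <= 12 -> ALERT
  After event 14: stock=0 <= 12 -> ALERT
  After event 15: stock=4 <= 12 -> ALERT
Alert events: [7, 8, 9, 10, 13, 14, 15]. Count = 7

Answer: 7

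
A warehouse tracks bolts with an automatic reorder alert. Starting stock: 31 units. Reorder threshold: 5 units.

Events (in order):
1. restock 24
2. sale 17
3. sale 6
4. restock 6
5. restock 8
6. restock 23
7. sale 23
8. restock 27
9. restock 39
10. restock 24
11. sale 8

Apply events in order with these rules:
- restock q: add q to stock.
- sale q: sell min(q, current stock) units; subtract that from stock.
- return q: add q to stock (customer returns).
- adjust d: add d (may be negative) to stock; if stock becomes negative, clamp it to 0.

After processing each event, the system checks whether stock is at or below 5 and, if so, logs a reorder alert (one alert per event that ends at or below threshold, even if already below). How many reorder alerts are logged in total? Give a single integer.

Answer: 0

Derivation:
Processing events:
Start: stock = 31
  Event 1 (restock 24): 31 + 24 = 55
  Event 2 (sale 17): sell min(17,55)=17. stock: 55 - 17 = 38. total_sold = 17
  Event 3 (sale 6): sell min(6,38)=6. stock: 38 - 6 = 32. total_sold = 23
  Event 4 (restock 6): 32 + 6 = 38
  Event 5 (restock 8): 38 + 8 = 46
  Event 6 (restock 23): 46 + 23 = 69
  Event 7 (sale 23): sell min(23,69)=23. stock: 69 - 23 = 46. total_sold = 46
  Event 8 (restock 27): 46 + 27 = 73
  Event 9 (restock 39): 73 + 39 = 112
  Event 10 (restock 24): 112 + 24 = 136
  Event 11 (sale 8): sell min(8,136)=8. stock: 136 - 8 = 128. total_sold = 54
Final: stock = 128, total_sold = 54

Checking against threshold 5:
  After event 1: stock=55 > 5
  After event 2: stock=38 > 5
  After event 3: stock=32 > 5
  After event 4: stock=38 > 5
  After event 5: stock=46 > 5
  After event 6: stock=69 > 5
  After event 7: stock=46 > 5
  After event 8: stock=73 > 5
  After event 9: stock=112 > 5
  After event 10: stock=136 > 5
  After event 11: stock=128 > 5
Alert events: []. Count = 0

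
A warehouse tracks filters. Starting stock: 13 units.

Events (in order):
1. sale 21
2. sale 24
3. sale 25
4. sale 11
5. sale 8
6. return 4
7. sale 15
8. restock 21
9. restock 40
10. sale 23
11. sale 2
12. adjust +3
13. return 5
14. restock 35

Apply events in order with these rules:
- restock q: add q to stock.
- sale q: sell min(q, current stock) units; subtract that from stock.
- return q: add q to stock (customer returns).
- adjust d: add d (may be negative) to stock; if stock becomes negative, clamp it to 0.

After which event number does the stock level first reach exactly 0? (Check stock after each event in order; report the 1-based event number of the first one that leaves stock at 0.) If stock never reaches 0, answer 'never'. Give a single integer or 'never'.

Answer: 1

Derivation:
Processing events:
Start: stock = 13
  Event 1 (sale 21): sell min(21,13)=13. stock: 13 - 13 = 0. total_sold = 13
  Event 2 (sale 24): sell min(24,0)=0. stock: 0 - 0 = 0. total_sold = 13
  Event 3 (sale 25): sell min(25,0)=0. stock: 0 - 0 = 0. total_sold = 13
  Event 4 (sale 11): sell min(11,0)=0. stock: 0 - 0 = 0. total_sold = 13
  Event 5 (sale 8): sell min(8,0)=0. stock: 0 - 0 = 0. total_sold = 13
  Event 6 (return 4): 0 + 4 = 4
  Event 7 (sale 15): sell min(15,4)=4. stock: 4 - 4 = 0. total_sold = 17
  Event 8 (restock 21): 0 + 21 = 21
  Event 9 (restock 40): 21 + 40 = 61
  Event 10 (sale 23): sell min(23,61)=23. stock: 61 - 23 = 38. total_sold = 40
  Event 11 (sale 2): sell min(2,38)=2. stock: 38 - 2 = 36. total_sold = 42
  Event 12 (adjust +3): 36 + 3 = 39
  Event 13 (return 5): 39 + 5 = 44
  Event 14 (restock 35): 44 + 35 = 79
Final: stock = 79, total_sold = 42

First zero at event 1.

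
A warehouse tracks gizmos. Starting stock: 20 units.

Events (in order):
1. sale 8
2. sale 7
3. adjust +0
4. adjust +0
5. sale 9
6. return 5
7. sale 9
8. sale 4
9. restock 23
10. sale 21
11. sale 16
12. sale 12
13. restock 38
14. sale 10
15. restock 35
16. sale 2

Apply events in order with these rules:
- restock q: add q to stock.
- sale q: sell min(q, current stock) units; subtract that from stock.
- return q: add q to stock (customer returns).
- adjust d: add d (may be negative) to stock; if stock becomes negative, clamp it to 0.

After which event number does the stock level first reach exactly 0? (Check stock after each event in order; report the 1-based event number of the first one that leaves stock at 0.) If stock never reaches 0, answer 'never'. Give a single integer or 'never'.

Processing events:
Start: stock = 20
  Event 1 (sale 8): sell min(8,20)=8. stock: 20 - 8 = 12. total_sold = 8
  Event 2 (sale 7): sell min(7,12)=7. stock: 12 - 7 = 5. total_sold = 15
  Event 3 (adjust +0): 5 + 0 = 5
  Event 4 (adjust +0): 5 + 0 = 5
  Event 5 (sale 9): sell min(9,5)=5. stock: 5 - 5 = 0. total_sold = 20
  Event 6 (return 5): 0 + 5 = 5
  Event 7 (sale 9): sell min(9,5)=5. stock: 5 - 5 = 0. total_sold = 25
  Event 8 (sale 4): sell min(4,0)=0. stock: 0 - 0 = 0. total_sold = 25
  Event 9 (restock 23): 0 + 23 = 23
  Event 10 (sale 21): sell min(21,23)=21. stock: 23 - 21 = 2. total_sold = 46
  Event 11 (sale 16): sell min(16,2)=2. stock: 2 - 2 = 0. total_sold = 48
  Event 12 (sale 12): sell min(12,0)=0. stock: 0 - 0 = 0. total_sold = 48
  Event 13 (restock 38): 0 + 38 = 38
  Event 14 (sale 10): sell min(10,38)=10. stock: 38 - 10 = 28. total_sold = 58
  Event 15 (restock 35): 28 + 35 = 63
  Event 16 (sale 2): sell min(2,63)=2. stock: 63 - 2 = 61. total_sold = 60
Final: stock = 61, total_sold = 60

First zero at event 5.

Answer: 5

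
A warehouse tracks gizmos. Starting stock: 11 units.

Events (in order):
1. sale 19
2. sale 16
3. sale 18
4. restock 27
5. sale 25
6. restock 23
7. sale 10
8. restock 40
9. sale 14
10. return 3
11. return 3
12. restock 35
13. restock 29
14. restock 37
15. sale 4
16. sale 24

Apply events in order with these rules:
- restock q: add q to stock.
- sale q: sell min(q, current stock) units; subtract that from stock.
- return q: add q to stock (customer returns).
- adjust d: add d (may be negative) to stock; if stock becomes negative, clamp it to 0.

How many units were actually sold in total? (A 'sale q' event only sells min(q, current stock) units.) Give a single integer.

Processing events:
Start: stock = 11
  Event 1 (sale 19): sell min(19,11)=11. stock: 11 - 11 = 0. total_sold = 11
  Event 2 (sale 16): sell min(16,0)=0. stock: 0 - 0 = 0. total_sold = 11
  Event 3 (sale 18): sell min(18,0)=0. stock: 0 - 0 = 0. total_sold = 11
  Event 4 (restock 27): 0 + 27 = 27
  Event 5 (sale 25): sell min(25,27)=25. stock: 27 - 25 = 2. total_sold = 36
  Event 6 (restock 23): 2 + 23 = 25
  Event 7 (sale 10): sell min(10,25)=10. stock: 25 - 10 = 15. total_sold = 46
  Event 8 (restock 40): 15 + 40 = 55
  Event 9 (sale 14): sell min(14,55)=14. stock: 55 - 14 = 41. total_sold = 60
  Event 10 (return 3): 41 + 3 = 44
  Event 11 (return 3): 44 + 3 = 47
  Event 12 (restock 35): 47 + 35 = 82
  Event 13 (restock 29): 82 + 29 = 111
  Event 14 (restock 37): 111 + 37 = 148
  Event 15 (sale 4): sell min(4,148)=4. stock: 148 - 4 = 144. total_sold = 64
  Event 16 (sale 24): sell min(24,144)=24. stock: 144 - 24 = 120. total_sold = 88
Final: stock = 120, total_sold = 88

Answer: 88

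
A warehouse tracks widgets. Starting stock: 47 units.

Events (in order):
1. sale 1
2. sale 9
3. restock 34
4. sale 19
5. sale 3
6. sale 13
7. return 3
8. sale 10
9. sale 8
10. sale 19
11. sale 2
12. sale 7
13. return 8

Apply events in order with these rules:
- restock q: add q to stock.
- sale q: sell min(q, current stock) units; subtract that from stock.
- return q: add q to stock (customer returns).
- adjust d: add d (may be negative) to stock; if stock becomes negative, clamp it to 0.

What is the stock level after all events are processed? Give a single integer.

Processing events:
Start: stock = 47
  Event 1 (sale 1): sell min(1,47)=1. stock: 47 - 1 = 46. total_sold = 1
  Event 2 (sale 9): sell min(9,46)=9. stock: 46 - 9 = 37. total_sold = 10
  Event 3 (restock 34): 37 + 34 = 71
  Event 4 (sale 19): sell min(19,71)=19. stock: 71 - 19 = 52. total_sold = 29
  Event 5 (sale 3): sell min(3,52)=3. stock: 52 - 3 = 49. total_sold = 32
  Event 6 (sale 13): sell min(13,49)=13. stock: 49 - 13 = 36. total_sold = 45
  Event 7 (return 3): 36 + 3 = 39
  Event 8 (sale 10): sell min(10,39)=10. stock: 39 - 10 = 29. total_sold = 55
  Event 9 (sale 8): sell min(8,29)=8. stock: 29 - 8 = 21. total_sold = 63
  Event 10 (sale 19): sell min(19,21)=19. stock: 21 - 19 = 2. total_sold = 82
  Event 11 (sale 2): sell min(2,2)=2. stock: 2 - 2 = 0. total_sold = 84
  Event 12 (sale 7): sell min(7,0)=0. stock: 0 - 0 = 0. total_sold = 84
  Event 13 (return 8): 0 + 8 = 8
Final: stock = 8, total_sold = 84

Answer: 8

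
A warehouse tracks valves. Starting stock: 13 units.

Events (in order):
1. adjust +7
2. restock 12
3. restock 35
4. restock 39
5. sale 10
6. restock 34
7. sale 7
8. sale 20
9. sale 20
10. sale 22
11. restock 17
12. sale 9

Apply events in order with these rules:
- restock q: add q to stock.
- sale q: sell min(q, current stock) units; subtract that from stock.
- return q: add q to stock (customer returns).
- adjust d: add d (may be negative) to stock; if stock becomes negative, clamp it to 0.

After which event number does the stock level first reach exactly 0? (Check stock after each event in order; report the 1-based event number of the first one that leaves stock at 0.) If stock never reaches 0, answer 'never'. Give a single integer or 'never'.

Answer: never

Derivation:
Processing events:
Start: stock = 13
  Event 1 (adjust +7): 13 + 7 = 20
  Event 2 (restock 12): 20 + 12 = 32
  Event 3 (restock 35): 32 + 35 = 67
  Event 4 (restock 39): 67 + 39 = 106
  Event 5 (sale 10): sell min(10,106)=10. stock: 106 - 10 = 96. total_sold = 10
  Event 6 (restock 34): 96 + 34 = 130
  Event 7 (sale 7): sell min(7,130)=7. stock: 130 - 7 = 123. total_sold = 17
  Event 8 (sale 20): sell min(20,123)=20. stock: 123 - 20 = 103. total_sold = 37
  Event 9 (sale 20): sell min(20,103)=20. stock: 103 - 20 = 83. total_sold = 57
  Event 10 (sale 22): sell min(22,83)=22. stock: 83 - 22 = 61. total_sold = 79
  Event 11 (restock 17): 61 + 17 = 78
  Event 12 (sale 9): sell min(9,78)=9. stock: 78 - 9 = 69. total_sold = 88
Final: stock = 69, total_sold = 88

Stock never reaches 0.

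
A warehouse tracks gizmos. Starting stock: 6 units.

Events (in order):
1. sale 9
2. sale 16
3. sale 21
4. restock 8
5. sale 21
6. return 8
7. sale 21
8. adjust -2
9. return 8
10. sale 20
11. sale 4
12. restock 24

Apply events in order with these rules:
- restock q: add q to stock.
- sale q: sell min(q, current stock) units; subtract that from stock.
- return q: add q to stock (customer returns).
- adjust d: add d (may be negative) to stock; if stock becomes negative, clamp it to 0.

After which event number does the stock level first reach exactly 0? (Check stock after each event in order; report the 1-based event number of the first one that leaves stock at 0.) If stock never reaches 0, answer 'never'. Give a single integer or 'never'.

Processing events:
Start: stock = 6
  Event 1 (sale 9): sell min(9,6)=6. stock: 6 - 6 = 0. total_sold = 6
  Event 2 (sale 16): sell min(16,0)=0. stock: 0 - 0 = 0. total_sold = 6
  Event 3 (sale 21): sell min(21,0)=0. stock: 0 - 0 = 0. total_sold = 6
  Event 4 (restock 8): 0 + 8 = 8
  Event 5 (sale 21): sell min(21,8)=8. stock: 8 - 8 = 0. total_sold = 14
  Event 6 (return 8): 0 + 8 = 8
  Event 7 (sale 21): sell min(21,8)=8. stock: 8 - 8 = 0. total_sold = 22
  Event 8 (adjust -2): 0 + -2 = 0 (clamped to 0)
  Event 9 (return 8): 0 + 8 = 8
  Event 10 (sale 20): sell min(20,8)=8. stock: 8 - 8 = 0. total_sold = 30
  Event 11 (sale 4): sell min(4,0)=0. stock: 0 - 0 = 0. total_sold = 30
  Event 12 (restock 24): 0 + 24 = 24
Final: stock = 24, total_sold = 30

First zero at event 1.

Answer: 1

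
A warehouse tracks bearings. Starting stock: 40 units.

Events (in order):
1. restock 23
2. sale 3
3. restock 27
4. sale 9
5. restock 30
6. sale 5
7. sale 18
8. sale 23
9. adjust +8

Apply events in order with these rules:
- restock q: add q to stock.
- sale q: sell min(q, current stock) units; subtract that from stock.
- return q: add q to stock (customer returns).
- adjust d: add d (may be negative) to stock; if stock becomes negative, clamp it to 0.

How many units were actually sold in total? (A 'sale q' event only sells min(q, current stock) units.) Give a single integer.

Answer: 58

Derivation:
Processing events:
Start: stock = 40
  Event 1 (restock 23): 40 + 23 = 63
  Event 2 (sale 3): sell min(3,63)=3. stock: 63 - 3 = 60. total_sold = 3
  Event 3 (restock 27): 60 + 27 = 87
  Event 4 (sale 9): sell min(9,87)=9. stock: 87 - 9 = 78. total_sold = 12
  Event 5 (restock 30): 78 + 30 = 108
  Event 6 (sale 5): sell min(5,108)=5. stock: 108 - 5 = 103. total_sold = 17
  Event 7 (sale 18): sell min(18,103)=18. stock: 103 - 18 = 85. total_sold = 35
  Event 8 (sale 23): sell min(23,85)=23. stock: 85 - 23 = 62. total_sold = 58
  Event 9 (adjust +8): 62 + 8 = 70
Final: stock = 70, total_sold = 58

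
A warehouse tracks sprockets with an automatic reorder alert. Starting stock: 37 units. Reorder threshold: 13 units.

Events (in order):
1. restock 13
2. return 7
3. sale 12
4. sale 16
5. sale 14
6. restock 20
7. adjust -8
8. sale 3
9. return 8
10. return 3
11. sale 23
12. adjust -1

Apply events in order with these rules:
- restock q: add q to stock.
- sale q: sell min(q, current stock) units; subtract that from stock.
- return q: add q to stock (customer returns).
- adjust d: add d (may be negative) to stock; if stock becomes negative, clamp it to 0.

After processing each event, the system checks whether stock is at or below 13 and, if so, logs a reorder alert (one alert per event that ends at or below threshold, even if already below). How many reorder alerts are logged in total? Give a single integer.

Answer: 2

Derivation:
Processing events:
Start: stock = 37
  Event 1 (restock 13): 37 + 13 = 50
  Event 2 (return 7): 50 + 7 = 57
  Event 3 (sale 12): sell min(12,57)=12. stock: 57 - 12 = 45. total_sold = 12
  Event 4 (sale 16): sell min(16,45)=16. stock: 45 - 16 = 29. total_sold = 28
  Event 5 (sale 14): sell min(14,29)=14. stock: 29 - 14 = 15. total_sold = 42
  Event 6 (restock 20): 15 + 20 = 35
  Event 7 (adjust -8): 35 + -8 = 27
  Event 8 (sale 3): sell min(3,27)=3. stock: 27 - 3 = 24. total_sold = 45
  Event 9 (return 8): 24 + 8 = 32
  Event 10 (return 3): 32 + 3 = 35
  Event 11 (sale 23): sell min(23,35)=23. stock: 35 - 23 = 12. total_sold = 68
  Event 12 (adjust -1): 12 + -1 = 11
Final: stock = 11, total_sold = 68

Checking against threshold 13:
  After event 1: stock=50 > 13
  After event 2: stock=57 > 13
  After event 3: stock=45 > 13
  After event 4: stock=29 > 13
  After event 5: stock=15 > 13
  After event 6: stock=35 > 13
  After event 7: stock=27 > 13
  After event 8: stock=24 > 13
  After event 9: stock=32 > 13
  After event 10: stock=35 > 13
  After event 11: stock=12 <= 13 -> ALERT
  After event 12: stock=11 <= 13 -> ALERT
Alert events: [11, 12]. Count = 2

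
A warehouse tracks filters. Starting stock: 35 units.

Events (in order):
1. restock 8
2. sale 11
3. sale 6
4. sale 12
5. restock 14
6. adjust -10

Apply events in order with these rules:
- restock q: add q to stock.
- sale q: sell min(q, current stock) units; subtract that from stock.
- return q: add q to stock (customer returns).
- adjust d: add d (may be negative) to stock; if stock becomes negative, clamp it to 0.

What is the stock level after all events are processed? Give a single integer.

Answer: 18

Derivation:
Processing events:
Start: stock = 35
  Event 1 (restock 8): 35 + 8 = 43
  Event 2 (sale 11): sell min(11,43)=11. stock: 43 - 11 = 32. total_sold = 11
  Event 3 (sale 6): sell min(6,32)=6. stock: 32 - 6 = 26. total_sold = 17
  Event 4 (sale 12): sell min(12,26)=12. stock: 26 - 12 = 14. total_sold = 29
  Event 5 (restock 14): 14 + 14 = 28
  Event 6 (adjust -10): 28 + -10 = 18
Final: stock = 18, total_sold = 29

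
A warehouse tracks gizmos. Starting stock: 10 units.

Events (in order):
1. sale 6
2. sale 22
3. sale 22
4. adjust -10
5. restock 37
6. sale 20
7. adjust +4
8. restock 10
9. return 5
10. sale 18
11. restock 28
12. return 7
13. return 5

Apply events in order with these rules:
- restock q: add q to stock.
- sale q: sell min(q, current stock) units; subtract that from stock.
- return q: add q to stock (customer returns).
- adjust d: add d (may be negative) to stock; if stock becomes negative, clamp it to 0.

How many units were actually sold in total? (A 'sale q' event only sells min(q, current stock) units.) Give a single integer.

Answer: 48

Derivation:
Processing events:
Start: stock = 10
  Event 1 (sale 6): sell min(6,10)=6. stock: 10 - 6 = 4. total_sold = 6
  Event 2 (sale 22): sell min(22,4)=4. stock: 4 - 4 = 0. total_sold = 10
  Event 3 (sale 22): sell min(22,0)=0. stock: 0 - 0 = 0. total_sold = 10
  Event 4 (adjust -10): 0 + -10 = 0 (clamped to 0)
  Event 5 (restock 37): 0 + 37 = 37
  Event 6 (sale 20): sell min(20,37)=20. stock: 37 - 20 = 17. total_sold = 30
  Event 7 (adjust +4): 17 + 4 = 21
  Event 8 (restock 10): 21 + 10 = 31
  Event 9 (return 5): 31 + 5 = 36
  Event 10 (sale 18): sell min(18,36)=18. stock: 36 - 18 = 18. total_sold = 48
  Event 11 (restock 28): 18 + 28 = 46
  Event 12 (return 7): 46 + 7 = 53
  Event 13 (return 5): 53 + 5 = 58
Final: stock = 58, total_sold = 48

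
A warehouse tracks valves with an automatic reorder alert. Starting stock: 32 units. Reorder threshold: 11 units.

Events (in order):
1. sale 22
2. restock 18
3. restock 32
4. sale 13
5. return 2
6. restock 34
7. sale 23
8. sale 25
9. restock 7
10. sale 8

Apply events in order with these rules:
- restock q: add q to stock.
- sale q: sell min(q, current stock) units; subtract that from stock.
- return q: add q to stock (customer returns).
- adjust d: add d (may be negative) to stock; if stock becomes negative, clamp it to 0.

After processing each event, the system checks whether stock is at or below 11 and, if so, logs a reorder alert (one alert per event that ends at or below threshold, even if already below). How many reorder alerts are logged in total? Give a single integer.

Answer: 1

Derivation:
Processing events:
Start: stock = 32
  Event 1 (sale 22): sell min(22,32)=22. stock: 32 - 22 = 10. total_sold = 22
  Event 2 (restock 18): 10 + 18 = 28
  Event 3 (restock 32): 28 + 32 = 60
  Event 4 (sale 13): sell min(13,60)=13. stock: 60 - 13 = 47. total_sold = 35
  Event 5 (return 2): 47 + 2 = 49
  Event 6 (restock 34): 49 + 34 = 83
  Event 7 (sale 23): sell min(23,83)=23. stock: 83 - 23 = 60. total_sold = 58
  Event 8 (sale 25): sell min(25,60)=25. stock: 60 - 25 = 35. total_sold = 83
  Event 9 (restock 7): 35 + 7 = 42
  Event 10 (sale 8): sell min(8,42)=8. stock: 42 - 8 = 34. total_sold = 91
Final: stock = 34, total_sold = 91

Checking against threshold 11:
  After event 1: stock=10 <= 11 -> ALERT
  After event 2: stock=28 > 11
  After event 3: stock=60 > 11
  After event 4: stock=47 > 11
  After event 5: stock=49 > 11
  After event 6: stock=83 > 11
  After event 7: stock=60 > 11
  After event 8: stock=35 > 11
  After event 9: stock=42 > 11
  After event 10: stock=34 > 11
Alert events: [1]. Count = 1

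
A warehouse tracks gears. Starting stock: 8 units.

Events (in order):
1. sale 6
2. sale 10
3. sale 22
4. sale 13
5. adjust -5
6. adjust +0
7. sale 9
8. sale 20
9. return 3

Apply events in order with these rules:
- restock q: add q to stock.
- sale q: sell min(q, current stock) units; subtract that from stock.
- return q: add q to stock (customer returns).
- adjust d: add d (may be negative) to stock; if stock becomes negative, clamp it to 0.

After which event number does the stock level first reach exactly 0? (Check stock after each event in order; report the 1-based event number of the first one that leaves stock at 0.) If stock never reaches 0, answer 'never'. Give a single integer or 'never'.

Answer: 2

Derivation:
Processing events:
Start: stock = 8
  Event 1 (sale 6): sell min(6,8)=6. stock: 8 - 6 = 2. total_sold = 6
  Event 2 (sale 10): sell min(10,2)=2. stock: 2 - 2 = 0. total_sold = 8
  Event 3 (sale 22): sell min(22,0)=0. stock: 0 - 0 = 0. total_sold = 8
  Event 4 (sale 13): sell min(13,0)=0. stock: 0 - 0 = 0. total_sold = 8
  Event 5 (adjust -5): 0 + -5 = 0 (clamped to 0)
  Event 6 (adjust +0): 0 + 0 = 0
  Event 7 (sale 9): sell min(9,0)=0. stock: 0 - 0 = 0. total_sold = 8
  Event 8 (sale 20): sell min(20,0)=0. stock: 0 - 0 = 0. total_sold = 8
  Event 9 (return 3): 0 + 3 = 3
Final: stock = 3, total_sold = 8

First zero at event 2.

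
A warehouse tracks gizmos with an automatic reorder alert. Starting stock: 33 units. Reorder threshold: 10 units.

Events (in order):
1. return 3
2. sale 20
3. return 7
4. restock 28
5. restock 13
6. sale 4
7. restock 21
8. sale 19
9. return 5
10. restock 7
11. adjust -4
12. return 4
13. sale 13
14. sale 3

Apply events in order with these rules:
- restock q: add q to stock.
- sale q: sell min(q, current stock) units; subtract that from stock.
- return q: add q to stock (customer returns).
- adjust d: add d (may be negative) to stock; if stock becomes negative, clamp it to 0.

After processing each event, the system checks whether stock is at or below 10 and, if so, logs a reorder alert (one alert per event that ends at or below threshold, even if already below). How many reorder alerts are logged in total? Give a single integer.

Answer: 0

Derivation:
Processing events:
Start: stock = 33
  Event 1 (return 3): 33 + 3 = 36
  Event 2 (sale 20): sell min(20,36)=20. stock: 36 - 20 = 16. total_sold = 20
  Event 3 (return 7): 16 + 7 = 23
  Event 4 (restock 28): 23 + 28 = 51
  Event 5 (restock 13): 51 + 13 = 64
  Event 6 (sale 4): sell min(4,64)=4. stock: 64 - 4 = 60. total_sold = 24
  Event 7 (restock 21): 60 + 21 = 81
  Event 8 (sale 19): sell min(19,81)=19. stock: 81 - 19 = 62. total_sold = 43
  Event 9 (return 5): 62 + 5 = 67
  Event 10 (restock 7): 67 + 7 = 74
  Event 11 (adjust -4): 74 + -4 = 70
  Event 12 (return 4): 70 + 4 = 74
  Event 13 (sale 13): sell min(13,74)=13. stock: 74 - 13 = 61. total_sold = 56
  Event 14 (sale 3): sell min(3,61)=3. stock: 61 - 3 = 58. total_sold = 59
Final: stock = 58, total_sold = 59

Checking against threshold 10:
  After event 1: stock=36 > 10
  After event 2: stock=16 > 10
  After event 3: stock=23 > 10
  After event 4: stock=51 > 10
  After event 5: stock=64 > 10
  After event 6: stock=60 > 10
  After event 7: stock=81 > 10
  After event 8: stock=62 > 10
  After event 9: stock=67 > 10
  After event 10: stock=74 > 10
  After event 11: stock=70 > 10
  After event 12: stock=74 > 10
  After event 13: stock=61 > 10
  After event 14: stock=58 > 10
Alert events: []. Count = 0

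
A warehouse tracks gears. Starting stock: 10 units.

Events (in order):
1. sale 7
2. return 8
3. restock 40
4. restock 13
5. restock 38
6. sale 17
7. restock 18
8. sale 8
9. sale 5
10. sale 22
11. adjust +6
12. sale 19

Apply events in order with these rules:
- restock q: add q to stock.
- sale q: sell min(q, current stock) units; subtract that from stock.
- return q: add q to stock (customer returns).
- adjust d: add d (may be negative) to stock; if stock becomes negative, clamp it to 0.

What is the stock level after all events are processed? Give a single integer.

Processing events:
Start: stock = 10
  Event 1 (sale 7): sell min(7,10)=7. stock: 10 - 7 = 3. total_sold = 7
  Event 2 (return 8): 3 + 8 = 11
  Event 3 (restock 40): 11 + 40 = 51
  Event 4 (restock 13): 51 + 13 = 64
  Event 5 (restock 38): 64 + 38 = 102
  Event 6 (sale 17): sell min(17,102)=17. stock: 102 - 17 = 85. total_sold = 24
  Event 7 (restock 18): 85 + 18 = 103
  Event 8 (sale 8): sell min(8,103)=8. stock: 103 - 8 = 95. total_sold = 32
  Event 9 (sale 5): sell min(5,95)=5. stock: 95 - 5 = 90. total_sold = 37
  Event 10 (sale 22): sell min(22,90)=22. stock: 90 - 22 = 68. total_sold = 59
  Event 11 (adjust +6): 68 + 6 = 74
  Event 12 (sale 19): sell min(19,74)=19. stock: 74 - 19 = 55. total_sold = 78
Final: stock = 55, total_sold = 78

Answer: 55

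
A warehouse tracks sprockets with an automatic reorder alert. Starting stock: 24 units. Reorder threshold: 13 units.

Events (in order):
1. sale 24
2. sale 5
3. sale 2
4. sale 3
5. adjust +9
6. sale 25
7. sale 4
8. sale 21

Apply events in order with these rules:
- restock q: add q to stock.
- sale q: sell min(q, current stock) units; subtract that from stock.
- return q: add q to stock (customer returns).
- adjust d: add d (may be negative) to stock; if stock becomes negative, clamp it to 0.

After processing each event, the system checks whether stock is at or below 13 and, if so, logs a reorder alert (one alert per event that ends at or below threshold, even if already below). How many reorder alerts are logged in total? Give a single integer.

Processing events:
Start: stock = 24
  Event 1 (sale 24): sell min(24,24)=24. stock: 24 - 24 = 0. total_sold = 24
  Event 2 (sale 5): sell min(5,0)=0. stock: 0 - 0 = 0. total_sold = 24
  Event 3 (sale 2): sell min(2,0)=0. stock: 0 - 0 = 0. total_sold = 24
  Event 4 (sale 3): sell min(3,0)=0. stock: 0 - 0 = 0. total_sold = 24
  Event 5 (adjust +9): 0 + 9 = 9
  Event 6 (sale 25): sell min(25,9)=9. stock: 9 - 9 = 0. total_sold = 33
  Event 7 (sale 4): sell min(4,0)=0. stock: 0 - 0 = 0. total_sold = 33
  Event 8 (sale 21): sell min(21,0)=0. stock: 0 - 0 = 0. total_sold = 33
Final: stock = 0, total_sold = 33

Checking against threshold 13:
  After event 1: stock=0 <= 13 -> ALERT
  After event 2: stock=0 <= 13 -> ALERT
  After event 3: stock=0 <= 13 -> ALERT
  After event 4: stock=0 <= 13 -> ALERT
  After event 5: stock=9 <= 13 -> ALERT
  After event 6: stock=0 <= 13 -> ALERT
  After event 7: stock=0 <= 13 -> ALERT
  After event 8: stock=0 <= 13 -> ALERT
Alert events: [1, 2, 3, 4, 5, 6, 7, 8]. Count = 8

Answer: 8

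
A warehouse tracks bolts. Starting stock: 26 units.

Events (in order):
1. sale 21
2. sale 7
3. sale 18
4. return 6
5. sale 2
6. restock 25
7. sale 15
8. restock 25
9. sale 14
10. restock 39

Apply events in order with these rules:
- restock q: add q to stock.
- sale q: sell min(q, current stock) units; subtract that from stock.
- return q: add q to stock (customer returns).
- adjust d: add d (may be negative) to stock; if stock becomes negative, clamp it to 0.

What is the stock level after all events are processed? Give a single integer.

Processing events:
Start: stock = 26
  Event 1 (sale 21): sell min(21,26)=21. stock: 26 - 21 = 5. total_sold = 21
  Event 2 (sale 7): sell min(7,5)=5. stock: 5 - 5 = 0. total_sold = 26
  Event 3 (sale 18): sell min(18,0)=0. stock: 0 - 0 = 0. total_sold = 26
  Event 4 (return 6): 0 + 6 = 6
  Event 5 (sale 2): sell min(2,6)=2. stock: 6 - 2 = 4. total_sold = 28
  Event 6 (restock 25): 4 + 25 = 29
  Event 7 (sale 15): sell min(15,29)=15. stock: 29 - 15 = 14. total_sold = 43
  Event 8 (restock 25): 14 + 25 = 39
  Event 9 (sale 14): sell min(14,39)=14. stock: 39 - 14 = 25. total_sold = 57
  Event 10 (restock 39): 25 + 39 = 64
Final: stock = 64, total_sold = 57

Answer: 64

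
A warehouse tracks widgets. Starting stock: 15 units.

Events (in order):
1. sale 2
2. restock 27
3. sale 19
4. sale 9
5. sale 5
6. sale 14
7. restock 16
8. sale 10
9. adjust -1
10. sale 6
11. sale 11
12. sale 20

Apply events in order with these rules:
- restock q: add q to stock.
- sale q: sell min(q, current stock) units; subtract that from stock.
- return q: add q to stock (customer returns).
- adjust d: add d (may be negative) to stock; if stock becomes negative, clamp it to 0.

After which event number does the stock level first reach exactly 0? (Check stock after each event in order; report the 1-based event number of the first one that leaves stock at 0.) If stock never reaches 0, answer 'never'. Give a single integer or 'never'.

Answer: 6

Derivation:
Processing events:
Start: stock = 15
  Event 1 (sale 2): sell min(2,15)=2. stock: 15 - 2 = 13. total_sold = 2
  Event 2 (restock 27): 13 + 27 = 40
  Event 3 (sale 19): sell min(19,40)=19. stock: 40 - 19 = 21. total_sold = 21
  Event 4 (sale 9): sell min(9,21)=9. stock: 21 - 9 = 12. total_sold = 30
  Event 5 (sale 5): sell min(5,12)=5. stock: 12 - 5 = 7. total_sold = 35
  Event 6 (sale 14): sell min(14,7)=7. stock: 7 - 7 = 0. total_sold = 42
  Event 7 (restock 16): 0 + 16 = 16
  Event 8 (sale 10): sell min(10,16)=10. stock: 16 - 10 = 6. total_sold = 52
  Event 9 (adjust -1): 6 + -1 = 5
  Event 10 (sale 6): sell min(6,5)=5. stock: 5 - 5 = 0. total_sold = 57
  Event 11 (sale 11): sell min(11,0)=0. stock: 0 - 0 = 0. total_sold = 57
  Event 12 (sale 20): sell min(20,0)=0. stock: 0 - 0 = 0. total_sold = 57
Final: stock = 0, total_sold = 57

First zero at event 6.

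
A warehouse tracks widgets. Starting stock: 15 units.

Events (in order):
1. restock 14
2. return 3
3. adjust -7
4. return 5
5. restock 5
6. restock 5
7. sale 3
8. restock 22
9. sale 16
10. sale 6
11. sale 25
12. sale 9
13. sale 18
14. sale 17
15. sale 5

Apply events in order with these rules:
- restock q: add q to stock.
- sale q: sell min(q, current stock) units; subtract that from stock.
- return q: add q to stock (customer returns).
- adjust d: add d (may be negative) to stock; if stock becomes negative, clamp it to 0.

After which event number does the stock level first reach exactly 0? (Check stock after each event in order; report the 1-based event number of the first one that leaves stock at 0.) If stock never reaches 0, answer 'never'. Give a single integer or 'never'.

Answer: 13

Derivation:
Processing events:
Start: stock = 15
  Event 1 (restock 14): 15 + 14 = 29
  Event 2 (return 3): 29 + 3 = 32
  Event 3 (adjust -7): 32 + -7 = 25
  Event 4 (return 5): 25 + 5 = 30
  Event 5 (restock 5): 30 + 5 = 35
  Event 6 (restock 5): 35 + 5 = 40
  Event 7 (sale 3): sell min(3,40)=3. stock: 40 - 3 = 37. total_sold = 3
  Event 8 (restock 22): 37 + 22 = 59
  Event 9 (sale 16): sell min(16,59)=16. stock: 59 - 16 = 43. total_sold = 19
  Event 10 (sale 6): sell min(6,43)=6. stock: 43 - 6 = 37. total_sold = 25
  Event 11 (sale 25): sell min(25,37)=25. stock: 37 - 25 = 12. total_sold = 50
  Event 12 (sale 9): sell min(9,12)=9. stock: 12 - 9 = 3. total_sold = 59
  Event 13 (sale 18): sell min(18,3)=3. stock: 3 - 3 = 0. total_sold = 62
  Event 14 (sale 17): sell min(17,0)=0. stock: 0 - 0 = 0. total_sold = 62
  Event 15 (sale 5): sell min(5,0)=0. stock: 0 - 0 = 0. total_sold = 62
Final: stock = 0, total_sold = 62

First zero at event 13.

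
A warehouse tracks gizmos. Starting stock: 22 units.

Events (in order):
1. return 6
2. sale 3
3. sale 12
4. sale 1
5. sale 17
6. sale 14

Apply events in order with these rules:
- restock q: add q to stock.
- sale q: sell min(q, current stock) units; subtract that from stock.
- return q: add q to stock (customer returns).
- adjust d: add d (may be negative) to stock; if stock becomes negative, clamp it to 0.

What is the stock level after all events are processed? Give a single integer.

Answer: 0

Derivation:
Processing events:
Start: stock = 22
  Event 1 (return 6): 22 + 6 = 28
  Event 2 (sale 3): sell min(3,28)=3. stock: 28 - 3 = 25. total_sold = 3
  Event 3 (sale 12): sell min(12,25)=12. stock: 25 - 12 = 13. total_sold = 15
  Event 4 (sale 1): sell min(1,13)=1. stock: 13 - 1 = 12. total_sold = 16
  Event 5 (sale 17): sell min(17,12)=12. stock: 12 - 12 = 0. total_sold = 28
  Event 6 (sale 14): sell min(14,0)=0. stock: 0 - 0 = 0. total_sold = 28
Final: stock = 0, total_sold = 28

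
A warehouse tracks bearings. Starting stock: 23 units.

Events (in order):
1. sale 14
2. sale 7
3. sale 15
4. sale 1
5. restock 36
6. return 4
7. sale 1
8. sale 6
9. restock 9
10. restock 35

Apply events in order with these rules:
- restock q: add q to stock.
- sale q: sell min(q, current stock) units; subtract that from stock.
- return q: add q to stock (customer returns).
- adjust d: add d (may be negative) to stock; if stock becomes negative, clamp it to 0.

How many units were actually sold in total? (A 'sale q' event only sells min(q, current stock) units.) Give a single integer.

Processing events:
Start: stock = 23
  Event 1 (sale 14): sell min(14,23)=14. stock: 23 - 14 = 9. total_sold = 14
  Event 2 (sale 7): sell min(7,9)=7. stock: 9 - 7 = 2. total_sold = 21
  Event 3 (sale 15): sell min(15,2)=2. stock: 2 - 2 = 0. total_sold = 23
  Event 4 (sale 1): sell min(1,0)=0. stock: 0 - 0 = 0. total_sold = 23
  Event 5 (restock 36): 0 + 36 = 36
  Event 6 (return 4): 36 + 4 = 40
  Event 7 (sale 1): sell min(1,40)=1. stock: 40 - 1 = 39. total_sold = 24
  Event 8 (sale 6): sell min(6,39)=6. stock: 39 - 6 = 33. total_sold = 30
  Event 9 (restock 9): 33 + 9 = 42
  Event 10 (restock 35): 42 + 35 = 77
Final: stock = 77, total_sold = 30

Answer: 30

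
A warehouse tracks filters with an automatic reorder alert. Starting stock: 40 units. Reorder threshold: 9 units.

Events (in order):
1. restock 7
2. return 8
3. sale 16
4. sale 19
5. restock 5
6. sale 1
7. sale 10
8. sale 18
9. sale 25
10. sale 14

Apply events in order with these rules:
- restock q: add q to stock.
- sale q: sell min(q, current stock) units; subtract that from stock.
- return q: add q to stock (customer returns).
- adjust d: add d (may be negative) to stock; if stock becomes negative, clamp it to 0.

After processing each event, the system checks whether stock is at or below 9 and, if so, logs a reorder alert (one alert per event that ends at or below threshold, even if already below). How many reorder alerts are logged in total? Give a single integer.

Answer: 3

Derivation:
Processing events:
Start: stock = 40
  Event 1 (restock 7): 40 + 7 = 47
  Event 2 (return 8): 47 + 8 = 55
  Event 3 (sale 16): sell min(16,55)=16. stock: 55 - 16 = 39. total_sold = 16
  Event 4 (sale 19): sell min(19,39)=19. stock: 39 - 19 = 20. total_sold = 35
  Event 5 (restock 5): 20 + 5 = 25
  Event 6 (sale 1): sell min(1,25)=1. stock: 25 - 1 = 24. total_sold = 36
  Event 7 (sale 10): sell min(10,24)=10. stock: 24 - 10 = 14. total_sold = 46
  Event 8 (sale 18): sell min(18,14)=14. stock: 14 - 14 = 0. total_sold = 60
  Event 9 (sale 25): sell min(25,0)=0. stock: 0 - 0 = 0. total_sold = 60
  Event 10 (sale 14): sell min(14,0)=0. stock: 0 - 0 = 0. total_sold = 60
Final: stock = 0, total_sold = 60

Checking against threshold 9:
  After event 1: stock=47 > 9
  After event 2: stock=55 > 9
  After event 3: stock=39 > 9
  After event 4: stock=20 > 9
  After event 5: stock=25 > 9
  After event 6: stock=24 > 9
  After event 7: stock=14 > 9
  After event 8: stock=0 <= 9 -> ALERT
  After event 9: stock=0 <= 9 -> ALERT
  After event 10: stock=0 <= 9 -> ALERT
Alert events: [8, 9, 10]. Count = 3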